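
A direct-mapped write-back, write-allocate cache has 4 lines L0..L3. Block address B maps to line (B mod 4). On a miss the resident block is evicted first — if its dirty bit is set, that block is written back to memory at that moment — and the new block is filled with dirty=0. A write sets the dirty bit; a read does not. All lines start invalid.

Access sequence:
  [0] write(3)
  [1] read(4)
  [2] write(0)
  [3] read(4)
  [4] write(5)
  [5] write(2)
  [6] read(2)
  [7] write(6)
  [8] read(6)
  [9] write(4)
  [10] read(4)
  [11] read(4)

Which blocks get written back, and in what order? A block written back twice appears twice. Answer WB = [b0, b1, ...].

0: W B3 → L3 miss [D]
1: R B4 → L0 miss [-]
2: W B0 → L0 miss [D]
3: R B4 → L0 miss wb→B0 [-]
4: W B5 → L1 miss [D]
5: W B2 → L2 miss [D]
6: R B2 → L2 hit [D]
7: W B6 → L2 miss wb→B2 [D]
8: R B6 → L2 hit [D]
9: W B4 → L0 hit [D]
10: R B4 → L0 hit [D]
11: R B4 → L0 hit [D]

WB = [0, 2]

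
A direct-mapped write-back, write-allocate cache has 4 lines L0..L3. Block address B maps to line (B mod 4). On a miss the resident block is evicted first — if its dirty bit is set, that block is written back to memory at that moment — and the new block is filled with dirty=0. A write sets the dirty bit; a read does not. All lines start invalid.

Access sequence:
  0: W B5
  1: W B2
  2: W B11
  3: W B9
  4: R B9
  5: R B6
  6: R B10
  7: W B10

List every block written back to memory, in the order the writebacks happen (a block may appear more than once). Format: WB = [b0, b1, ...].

0: W B5 -> L1 miss  d=D]
1: W B2 -> L2 miss  d=D]
2: W B11 -> L3 miss  d=D]
3: W B9 -> L1 miss wb->B5  d=D]
4: R B9 -> L1 hit  d=D]
5: R B6 -> L2 miss wb->B2  d=-]
6: R B10 -> L2 miss  d=-]
7: W B10 -> L2 hit  d=D]

WB = [5, 2]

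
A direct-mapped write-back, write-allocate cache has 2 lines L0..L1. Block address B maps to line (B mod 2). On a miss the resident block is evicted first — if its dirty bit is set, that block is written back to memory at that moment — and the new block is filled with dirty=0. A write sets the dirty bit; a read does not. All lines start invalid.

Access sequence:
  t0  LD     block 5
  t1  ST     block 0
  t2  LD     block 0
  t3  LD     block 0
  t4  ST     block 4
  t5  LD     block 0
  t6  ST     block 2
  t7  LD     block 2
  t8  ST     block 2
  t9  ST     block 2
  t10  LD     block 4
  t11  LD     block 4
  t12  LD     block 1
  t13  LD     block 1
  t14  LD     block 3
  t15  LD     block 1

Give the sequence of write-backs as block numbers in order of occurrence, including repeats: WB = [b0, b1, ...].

0: R B5 -> L1 miss  d=-]
1: W B0 -> L0 miss  d=D]
2: R B0 -> L0 hit  d=D]
3: R B0 -> L0 hit  d=D]
4: W B4 -> L0 miss wb->B0  d=D]
5: R B0 -> L0 miss wb->B4  d=-]
6: W B2 -> L0 miss  d=D]
7: R B2 -> L0 hit  d=D]
8: W B2 -> L0 hit  d=D]
9: W B2 -> L0 hit  d=D]
10: R B4 -> L0 miss wb->B2  d=-]
11: R B4 -> L0 hit  d=-]
12: R B1 -> L1 miss  d=-]
13: R B1 -> L1 hit  d=-]
14: R B3 -> L1 miss  d=-]
15: R B1 -> L1 miss  d=-]

WB = [0, 4, 2]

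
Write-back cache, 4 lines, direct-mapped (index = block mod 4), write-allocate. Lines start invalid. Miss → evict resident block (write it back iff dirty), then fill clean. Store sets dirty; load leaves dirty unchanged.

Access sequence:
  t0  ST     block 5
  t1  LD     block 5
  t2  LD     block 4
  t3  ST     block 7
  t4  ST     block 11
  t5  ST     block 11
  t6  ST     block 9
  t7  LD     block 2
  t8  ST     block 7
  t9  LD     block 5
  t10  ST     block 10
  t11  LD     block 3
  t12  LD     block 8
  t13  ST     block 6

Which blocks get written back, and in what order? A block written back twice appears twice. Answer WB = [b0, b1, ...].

WB = [7, 5, 11, 9, 7, 10]

0: W B5 → L1 miss [D]
1: R B5 → L1 hit [D]
2: R B4 → L0 miss [-]
3: W B7 → L3 miss [D]
4: W B11 → L3 miss wb→B7 [D]
5: W B11 → L3 hit [D]
6: W B9 → L1 miss wb→B5 [D]
7: R B2 → L2 miss [-]
8: W B7 → L3 miss wb→B11 [D]
9: R B5 → L1 miss wb→B9 [-]
10: W B10 → L2 miss [D]
11: R B3 → L3 miss wb→B7 [-]
12: R B8 → L0 miss [-]
13: W B6 → L2 miss wb→B10 [D]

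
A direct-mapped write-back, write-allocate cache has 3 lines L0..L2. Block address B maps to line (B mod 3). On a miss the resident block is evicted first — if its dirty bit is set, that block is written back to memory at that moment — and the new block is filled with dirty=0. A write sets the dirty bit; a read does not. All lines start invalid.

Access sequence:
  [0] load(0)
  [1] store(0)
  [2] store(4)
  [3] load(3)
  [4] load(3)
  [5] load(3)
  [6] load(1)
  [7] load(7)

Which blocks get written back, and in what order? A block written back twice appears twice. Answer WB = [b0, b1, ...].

WB = [0, 4]

0: R B0 → L0 miss [-]
1: W B0 → L0 hit [D]
2: W B4 → L1 miss [D]
3: R B3 → L0 miss wb→B0 [-]
4: R B3 → L0 hit [-]
5: R B3 → L0 hit [-]
6: R B1 → L1 miss wb→B4 [-]
7: R B7 → L1 miss [-]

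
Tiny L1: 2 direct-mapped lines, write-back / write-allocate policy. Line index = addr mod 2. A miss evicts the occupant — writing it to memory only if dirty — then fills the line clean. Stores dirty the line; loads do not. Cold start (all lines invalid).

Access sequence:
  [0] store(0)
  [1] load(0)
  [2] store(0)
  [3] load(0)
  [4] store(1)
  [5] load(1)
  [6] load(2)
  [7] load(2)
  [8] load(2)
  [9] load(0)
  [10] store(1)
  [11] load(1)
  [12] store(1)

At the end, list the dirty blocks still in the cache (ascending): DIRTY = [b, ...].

  0 | W B0 → L0 miss [D]
  1 | R B0 → L0 hit [D]
  2 | W B0 → L0 hit [D]
  3 | R B0 → L0 hit [D]
  4 | W B1 → L1 miss [D]
  5 | R B1 → L1 hit [D]
  6 | R B2 → L0 miss wb→B0 [-]
  7 | R B2 → L0 hit [-]
  8 | R B2 → L0 hit [-]
  9 | R B0 → L0 miss [-]
  10 | W B1 → L1 hit [D]
  11 | R B1 → L1 hit [D]
  12 | W B1 → L1 hit [D]

DIRTY = [1]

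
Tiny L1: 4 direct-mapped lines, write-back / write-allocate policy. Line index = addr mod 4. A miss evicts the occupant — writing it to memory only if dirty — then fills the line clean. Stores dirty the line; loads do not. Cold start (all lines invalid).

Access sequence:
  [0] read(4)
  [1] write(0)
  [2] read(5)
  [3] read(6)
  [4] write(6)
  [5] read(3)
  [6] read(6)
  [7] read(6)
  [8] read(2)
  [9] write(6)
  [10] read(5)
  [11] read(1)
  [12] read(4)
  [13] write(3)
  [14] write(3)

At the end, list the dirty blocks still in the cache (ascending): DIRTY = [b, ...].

DIRTY = [3, 6]

0: R B4 → L0 miss [-]
1: W B0 → L0 miss [D]
2: R B5 → L1 miss [-]
3: R B6 → L2 miss [-]
4: W B6 → L2 hit [D]
5: R B3 → L3 miss [-]
6: R B6 → L2 hit [D]
7: R B6 → L2 hit [D]
8: R B2 → L2 miss wb→B6 [-]
9: W B6 → L2 miss [D]
10: R B5 → L1 hit [-]
11: R B1 → L1 miss [-]
12: R B4 → L0 miss wb→B0 [-]
13: W B3 → L3 hit [D]
14: W B3 → L3 hit [D]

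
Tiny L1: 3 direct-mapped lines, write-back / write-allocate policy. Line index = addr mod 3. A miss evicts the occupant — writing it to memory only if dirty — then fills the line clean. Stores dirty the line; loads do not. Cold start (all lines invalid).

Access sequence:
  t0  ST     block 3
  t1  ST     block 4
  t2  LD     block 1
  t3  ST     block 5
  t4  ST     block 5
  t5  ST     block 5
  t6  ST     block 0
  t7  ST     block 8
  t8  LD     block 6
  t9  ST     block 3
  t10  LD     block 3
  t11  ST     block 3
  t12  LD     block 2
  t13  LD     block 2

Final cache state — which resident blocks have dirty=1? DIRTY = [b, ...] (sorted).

DIRTY = [3]

0: W B3 -> L0 miss  d=D]
1: W B4 -> L1 miss  d=D]
2: R B1 -> L1 miss wb->B4  d=-]
3: W B5 -> L2 miss  d=D]
4: W B5 -> L2 hit  d=D]
5: W B5 -> L2 hit  d=D]
6: W B0 -> L0 miss wb->B3  d=D]
7: W B8 -> L2 miss wb->B5  d=D]
8: R B6 -> L0 miss wb->B0  d=-]
9: W B3 -> L0 miss  d=D]
10: R B3 -> L0 hit  d=D]
11: W B3 -> L0 hit  d=D]
12: R B2 -> L2 miss wb->B8  d=-]
13: R B2 -> L2 hit  d=-]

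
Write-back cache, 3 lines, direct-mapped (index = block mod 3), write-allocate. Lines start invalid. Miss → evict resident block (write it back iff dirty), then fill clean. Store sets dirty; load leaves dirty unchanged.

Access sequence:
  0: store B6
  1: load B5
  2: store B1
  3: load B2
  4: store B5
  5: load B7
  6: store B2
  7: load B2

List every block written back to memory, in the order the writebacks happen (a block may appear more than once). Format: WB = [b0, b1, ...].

WB = [1, 5]

0: W B6 → L0 miss [D]
1: R B5 → L2 miss [-]
2: W B1 → L1 miss [D]
3: R B2 → L2 miss [-]
4: W B5 → L2 miss [D]
5: R B7 → L1 miss wb→B1 [-]
6: W B2 → L2 miss wb→B5 [D]
7: R B2 → L2 hit [D]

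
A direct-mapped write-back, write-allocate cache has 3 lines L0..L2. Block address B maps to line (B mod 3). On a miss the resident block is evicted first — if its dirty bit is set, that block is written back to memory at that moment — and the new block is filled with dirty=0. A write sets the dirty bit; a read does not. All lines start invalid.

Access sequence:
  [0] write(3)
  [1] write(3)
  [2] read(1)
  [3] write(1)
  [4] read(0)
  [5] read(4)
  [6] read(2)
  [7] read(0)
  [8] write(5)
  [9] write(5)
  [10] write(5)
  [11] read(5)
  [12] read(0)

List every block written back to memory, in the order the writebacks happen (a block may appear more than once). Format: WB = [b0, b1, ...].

0: W B3 -> L0 miss  d=D]
1: W B3 -> L0 hit  d=D]
2: R B1 -> L1 miss  d=-]
3: W B1 -> L1 hit  d=D]
4: R B0 -> L0 miss wb->B3  d=-]
5: R B4 -> L1 miss wb->B1  d=-]
6: R B2 -> L2 miss  d=-]
7: R B0 -> L0 hit  d=-]
8: W B5 -> L2 miss  d=D]
9: W B5 -> L2 hit  d=D]
10: W B5 -> L2 hit  d=D]
11: R B5 -> L2 hit  d=D]
12: R B0 -> L0 hit  d=-]

WB = [3, 1]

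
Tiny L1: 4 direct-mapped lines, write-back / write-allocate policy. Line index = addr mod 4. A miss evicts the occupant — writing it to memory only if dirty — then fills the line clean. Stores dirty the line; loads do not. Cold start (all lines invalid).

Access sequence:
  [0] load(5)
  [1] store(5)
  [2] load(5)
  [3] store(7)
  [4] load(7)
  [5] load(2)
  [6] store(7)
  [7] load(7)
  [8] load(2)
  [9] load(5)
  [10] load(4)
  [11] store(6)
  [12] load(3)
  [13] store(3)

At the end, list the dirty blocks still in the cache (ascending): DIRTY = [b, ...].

DIRTY = [3, 5, 6]

0: R B5 → L1 miss [-]
1: W B5 → L1 hit [D]
2: R B5 → L1 hit [D]
3: W B7 → L3 miss [D]
4: R B7 → L3 hit [D]
5: R B2 → L2 miss [-]
6: W B7 → L3 hit [D]
7: R B7 → L3 hit [D]
8: R B2 → L2 hit [-]
9: R B5 → L1 hit [D]
10: R B4 → L0 miss [-]
11: W B6 → L2 miss [D]
12: R B3 → L3 miss wb→B7 [-]
13: W B3 → L3 hit [D]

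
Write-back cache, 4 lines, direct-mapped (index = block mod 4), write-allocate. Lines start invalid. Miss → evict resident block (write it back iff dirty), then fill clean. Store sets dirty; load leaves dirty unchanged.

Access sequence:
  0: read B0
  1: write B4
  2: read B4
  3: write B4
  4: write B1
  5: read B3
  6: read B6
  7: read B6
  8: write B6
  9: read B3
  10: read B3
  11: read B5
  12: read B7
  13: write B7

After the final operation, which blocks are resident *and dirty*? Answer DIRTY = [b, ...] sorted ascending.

  0 | R B0 → L0 miss [-]
  1 | W B4 → L0 miss [D]
  2 | R B4 → L0 hit [D]
  3 | W B4 → L0 hit [D]
  4 | W B1 → L1 miss [D]
  5 | R B3 → L3 miss [-]
  6 | R B6 → L2 miss [-]
  7 | R B6 → L2 hit [-]
  8 | W B6 → L2 hit [D]
  9 | R B3 → L3 hit [-]
  10 | R B3 → L3 hit [-]
  11 | R B5 → L1 miss wb→B1 [-]
  12 | R B7 → L3 miss [-]
  13 | W B7 → L3 hit [D]

DIRTY = [4, 6, 7]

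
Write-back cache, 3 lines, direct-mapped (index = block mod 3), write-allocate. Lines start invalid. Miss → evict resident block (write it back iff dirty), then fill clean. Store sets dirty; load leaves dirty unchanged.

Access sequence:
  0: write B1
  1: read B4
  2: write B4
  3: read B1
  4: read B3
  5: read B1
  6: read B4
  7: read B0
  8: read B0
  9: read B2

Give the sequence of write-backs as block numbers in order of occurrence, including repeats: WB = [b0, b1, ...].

0: W B1 -> L1 miss  d=D]
1: R B4 -> L1 miss wb->B1  d=-]
2: W B4 -> L1 hit  d=D]
3: R B1 -> L1 miss wb->B4  d=-]
4: R B3 -> L0 miss  d=-]
5: R B1 -> L1 hit  d=-]
6: R B4 -> L1 miss  d=-]
7: R B0 -> L0 miss  d=-]
8: R B0 -> L0 hit  d=-]
9: R B2 -> L2 miss  d=-]

WB = [1, 4]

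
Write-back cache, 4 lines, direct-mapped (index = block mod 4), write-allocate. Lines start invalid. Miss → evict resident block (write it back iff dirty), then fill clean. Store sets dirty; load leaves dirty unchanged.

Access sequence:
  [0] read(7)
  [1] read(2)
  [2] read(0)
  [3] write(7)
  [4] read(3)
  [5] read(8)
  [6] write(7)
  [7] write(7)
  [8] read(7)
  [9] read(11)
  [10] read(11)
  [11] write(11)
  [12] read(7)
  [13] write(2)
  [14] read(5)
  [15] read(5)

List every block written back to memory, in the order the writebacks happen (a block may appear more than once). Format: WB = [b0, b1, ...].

0: R B7 -> L3 miss  d=-]
1: R B2 -> L2 miss  d=-]
2: R B0 -> L0 miss  d=-]
3: W B7 -> L3 hit  d=D]
4: R B3 -> L3 miss wb->B7  d=-]
5: R B8 -> L0 miss  d=-]
6: W B7 -> L3 miss  d=D]
7: W B7 -> L3 hit  d=D]
8: R B7 -> L3 hit  d=D]
9: R B11 -> L3 miss wb->B7  d=-]
10: R B11 -> L3 hit  d=-]
11: W B11 -> L3 hit  d=D]
12: R B7 -> L3 miss wb->B11  d=-]
13: W B2 -> L2 hit  d=D]
14: R B5 -> L1 miss  d=-]
15: R B5 -> L1 hit  d=-]

WB = [7, 7, 11]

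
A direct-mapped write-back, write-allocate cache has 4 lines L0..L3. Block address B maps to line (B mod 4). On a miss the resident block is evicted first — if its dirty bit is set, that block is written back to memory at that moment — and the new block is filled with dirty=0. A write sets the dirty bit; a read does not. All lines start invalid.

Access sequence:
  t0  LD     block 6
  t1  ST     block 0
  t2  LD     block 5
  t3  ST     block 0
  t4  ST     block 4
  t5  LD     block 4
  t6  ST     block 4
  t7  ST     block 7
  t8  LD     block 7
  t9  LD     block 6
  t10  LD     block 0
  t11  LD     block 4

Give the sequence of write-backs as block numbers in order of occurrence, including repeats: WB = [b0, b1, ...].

0: R B6 -> L2 miss  d=-]
1: W B0 -> L0 miss  d=D]
2: R B5 -> L1 miss  d=-]
3: W B0 -> L0 hit  d=D]
4: W B4 -> L0 miss wb->B0  d=D]
5: R B4 -> L0 hit  d=D]
6: W B4 -> L0 hit  d=D]
7: W B7 -> L3 miss  d=D]
8: R B7 -> L3 hit  d=D]
9: R B6 -> L2 hit  d=-]
10: R B0 -> L0 miss wb->B4  d=-]
11: R B4 -> L0 miss  d=-]

WB = [0, 4]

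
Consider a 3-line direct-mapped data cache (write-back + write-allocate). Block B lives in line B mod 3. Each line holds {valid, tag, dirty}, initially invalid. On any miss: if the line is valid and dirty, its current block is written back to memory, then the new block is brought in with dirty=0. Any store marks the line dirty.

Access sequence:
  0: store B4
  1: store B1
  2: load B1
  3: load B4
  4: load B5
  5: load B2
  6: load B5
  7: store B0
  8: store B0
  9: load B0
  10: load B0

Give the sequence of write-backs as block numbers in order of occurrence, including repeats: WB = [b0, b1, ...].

0: W B4 → L1 miss [D]
1: W B1 → L1 miss wb→B4 [D]
2: R B1 → L1 hit [D]
3: R B4 → L1 miss wb→B1 [-]
4: R B5 → L2 miss [-]
5: R B2 → L2 miss [-]
6: R B5 → L2 miss [-]
7: W B0 → L0 miss [D]
8: W B0 → L0 hit [D]
9: R B0 → L0 hit [D]
10: R B0 → L0 hit [D]

WB = [4, 1]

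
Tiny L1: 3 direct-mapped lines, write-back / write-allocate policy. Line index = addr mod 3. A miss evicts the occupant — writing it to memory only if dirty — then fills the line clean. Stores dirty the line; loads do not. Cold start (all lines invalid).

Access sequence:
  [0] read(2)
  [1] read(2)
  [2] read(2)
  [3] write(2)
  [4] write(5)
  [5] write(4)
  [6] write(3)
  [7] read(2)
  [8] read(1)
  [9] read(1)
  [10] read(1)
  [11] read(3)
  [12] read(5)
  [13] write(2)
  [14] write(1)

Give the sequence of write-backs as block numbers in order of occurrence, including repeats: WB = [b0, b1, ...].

WB = [2, 5, 4]

  0 | R B2 → L2 miss [-]
  1 | R B2 → L2 hit [-]
  2 | R B2 → L2 hit [-]
  3 | W B2 → L2 hit [D]
  4 | W B5 → L2 miss wb→B2 [D]
  5 | W B4 → L1 miss [D]
  6 | W B3 → L0 miss [D]
  7 | R B2 → L2 miss wb→B5 [-]
  8 | R B1 → L1 miss wb→B4 [-]
  9 | R B1 → L1 hit [-]
  10 | R B1 → L1 hit [-]
  11 | R B3 → L0 hit [D]
  12 | R B5 → L2 miss [-]
  13 | W B2 → L2 miss [D]
  14 | W B1 → L1 hit [D]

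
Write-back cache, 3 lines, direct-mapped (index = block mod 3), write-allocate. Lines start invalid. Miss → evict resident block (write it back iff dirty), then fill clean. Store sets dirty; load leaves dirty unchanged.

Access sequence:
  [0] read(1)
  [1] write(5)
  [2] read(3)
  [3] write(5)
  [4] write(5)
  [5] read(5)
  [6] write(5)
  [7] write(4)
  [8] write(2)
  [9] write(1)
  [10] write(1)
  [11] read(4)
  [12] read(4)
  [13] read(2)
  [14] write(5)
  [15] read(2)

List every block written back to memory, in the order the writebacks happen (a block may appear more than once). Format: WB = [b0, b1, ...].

0: R B1 -> L1 miss  d=-]
1: W B5 -> L2 miss  d=D]
2: R B3 -> L0 miss  d=-]
3: W B5 -> L2 hit  d=D]
4: W B5 -> L2 hit  d=D]
5: R B5 -> L2 hit  d=D]
6: W B5 -> L2 hit  d=D]
7: W B4 -> L1 miss  d=D]
8: W B2 -> L2 miss wb->B5  d=D]
9: W B1 -> L1 miss wb->B4  d=D]
10: W B1 -> L1 hit  d=D]
11: R B4 -> L1 miss wb->B1  d=-]
12: R B4 -> L1 hit  d=-]
13: R B2 -> L2 hit  d=D]
14: W B5 -> L2 miss wb->B2  d=D]
15: R B2 -> L2 miss wb->B5  d=-]

WB = [5, 4, 1, 2, 5]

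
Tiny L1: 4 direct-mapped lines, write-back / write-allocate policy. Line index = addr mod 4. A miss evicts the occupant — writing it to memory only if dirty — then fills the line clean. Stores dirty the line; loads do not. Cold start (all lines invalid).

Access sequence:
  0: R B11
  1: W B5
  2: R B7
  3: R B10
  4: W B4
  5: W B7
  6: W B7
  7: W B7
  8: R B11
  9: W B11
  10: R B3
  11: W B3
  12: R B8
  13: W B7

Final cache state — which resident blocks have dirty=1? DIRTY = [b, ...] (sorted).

DIRTY = [5, 7]

0: R B11 → L3 miss [-]
1: W B5 → L1 miss [D]
2: R B7 → L3 miss [-]
3: R B10 → L2 miss [-]
4: W B4 → L0 miss [D]
5: W B7 → L3 hit [D]
6: W B7 → L3 hit [D]
7: W B7 → L3 hit [D]
8: R B11 → L3 miss wb→B7 [-]
9: W B11 → L3 hit [D]
10: R B3 → L3 miss wb→B11 [-]
11: W B3 → L3 hit [D]
12: R B8 → L0 miss wb→B4 [-]
13: W B7 → L3 miss wb→B3 [D]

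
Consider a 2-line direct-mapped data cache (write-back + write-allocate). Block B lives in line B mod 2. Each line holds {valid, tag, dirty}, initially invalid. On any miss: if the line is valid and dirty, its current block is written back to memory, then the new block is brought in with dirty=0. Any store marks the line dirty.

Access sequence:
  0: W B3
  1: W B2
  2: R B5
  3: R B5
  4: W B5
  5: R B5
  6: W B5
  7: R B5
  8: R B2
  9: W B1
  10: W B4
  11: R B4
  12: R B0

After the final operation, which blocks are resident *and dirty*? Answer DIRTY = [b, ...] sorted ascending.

DIRTY = [1]

0: W B3 → L1 miss [D]
1: W B2 → L0 miss [D]
2: R B5 → L1 miss wb→B3 [-]
3: R B5 → L1 hit [-]
4: W B5 → L1 hit [D]
5: R B5 → L1 hit [D]
6: W B5 → L1 hit [D]
7: R B5 → L1 hit [D]
8: R B2 → L0 hit [D]
9: W B1 → L1 miss wb→B5 [D]
10: W B4 → L0 miss wb→B2 [D]
11: R B4 → L0 hit [D]
12: R B0 → L0 miss wb→B4 [-]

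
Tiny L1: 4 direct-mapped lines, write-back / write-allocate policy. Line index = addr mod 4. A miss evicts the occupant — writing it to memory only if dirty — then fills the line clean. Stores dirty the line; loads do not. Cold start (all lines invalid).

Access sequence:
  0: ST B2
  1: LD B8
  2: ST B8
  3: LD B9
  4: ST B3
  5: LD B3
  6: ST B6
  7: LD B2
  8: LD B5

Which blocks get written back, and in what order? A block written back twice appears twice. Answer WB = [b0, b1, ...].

0: W B2 → L2 miss [D]
1: R B8 → L0 miss [-]
2: W B8 → L0 hit [D]
3: R B9 → L1 miss [-]
4: W B3 → L3 miss [D]
5: R B3 → L3 hit [D]
6: W B6 → L2 miss wb→B2 [D]
7: R B2 → L2 miss wb→B6 [-]
8: R B5 → L1 miss [-]

WB = [2, 6]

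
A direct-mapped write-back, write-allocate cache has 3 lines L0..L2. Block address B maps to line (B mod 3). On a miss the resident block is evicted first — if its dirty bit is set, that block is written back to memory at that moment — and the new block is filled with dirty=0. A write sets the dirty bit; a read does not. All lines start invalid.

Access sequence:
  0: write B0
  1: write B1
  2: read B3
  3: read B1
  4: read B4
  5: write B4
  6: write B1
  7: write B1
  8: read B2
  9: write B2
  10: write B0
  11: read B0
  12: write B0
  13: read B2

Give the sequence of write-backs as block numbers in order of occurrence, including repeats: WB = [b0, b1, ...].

WB = [0, 1, 4]

0: W B0 -> L0 miss  d=D]
1: W B1 -> L1 miss  d=D]
2: R B3 -> L0 miss wb->B0  d=-]
3: R B1 -> L1 hit  d=D]
4: R B4 -> L1 miss wb->B1  d=-]
5: W B4 -> L1 hit  d=D]
6: W B1 -> L1 miss wb->B4  d=D]
7: W B1 -> L1 hit  d=D]
8: R B2 -> L2 miss  d=-]
9: W B2 -> L2 hit  d=D]
10: W B0 -> L0 miss  d=D]
11: R B0 -> L0 hit  d=D]
12: W B0 -> L0 hit  d=D]
13: R B2 -> L2 hit  d=D]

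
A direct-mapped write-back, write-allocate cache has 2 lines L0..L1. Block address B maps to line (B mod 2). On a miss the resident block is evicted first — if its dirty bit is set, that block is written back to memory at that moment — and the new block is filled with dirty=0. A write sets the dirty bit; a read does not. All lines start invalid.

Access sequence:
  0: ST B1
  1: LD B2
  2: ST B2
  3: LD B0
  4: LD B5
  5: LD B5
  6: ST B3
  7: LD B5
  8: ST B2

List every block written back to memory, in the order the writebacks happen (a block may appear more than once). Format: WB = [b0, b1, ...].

WB = [2, 1, 3]

  0 | W B1 → L1 miss [D]
  1 | R B2 → L0 miss [-]
  2 | W B2 → L0 hit [D]
  3 | R B0 → L0 miss wb→B2 [-]
  4 | R B5 → L1 miss wb→B1 [-]
  5 | R B5 → L1 hit [-]
  6 | W B3 → L1 miss [D]
  7 | R B5 → L1 miss wb→B3 [-]
  8 | W B2 → L0 miss [D]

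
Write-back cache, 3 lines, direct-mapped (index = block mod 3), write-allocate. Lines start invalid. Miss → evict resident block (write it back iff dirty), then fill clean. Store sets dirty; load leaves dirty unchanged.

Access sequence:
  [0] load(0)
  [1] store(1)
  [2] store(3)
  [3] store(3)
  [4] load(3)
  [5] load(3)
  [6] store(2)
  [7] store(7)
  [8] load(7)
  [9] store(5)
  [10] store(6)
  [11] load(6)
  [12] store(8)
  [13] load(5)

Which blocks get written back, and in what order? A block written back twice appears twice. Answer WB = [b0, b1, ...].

0: R B0 -> L0 miss  d=-]
1: W B1 -> L1 miss  d=D]
2: W B3 -> L0 miss  d=D]
3: W B3 -> L0 hit  d=D]
4: R B3 -> L0 hit  d=D]
5: R B3 -> L0 hit  d=D]
6: W B2 -> L2 miss  d=D]
7: W B7 -> L1 miss wb->B1  d=D]
8: R B7 -> L1 hit  d=D]
9: W B5 -> L2 miss wb->B2  d=D]
10: W B6 -> L0 miss wb->B3  d=D]
11: R B6 -> L0 hit  d=D]
12: W B8 -> L2 miss wb->B5  d=D]
13: R B5 -> L2 miss wb->B8  d=-]

WB = [1, 2, 3, 5, 8]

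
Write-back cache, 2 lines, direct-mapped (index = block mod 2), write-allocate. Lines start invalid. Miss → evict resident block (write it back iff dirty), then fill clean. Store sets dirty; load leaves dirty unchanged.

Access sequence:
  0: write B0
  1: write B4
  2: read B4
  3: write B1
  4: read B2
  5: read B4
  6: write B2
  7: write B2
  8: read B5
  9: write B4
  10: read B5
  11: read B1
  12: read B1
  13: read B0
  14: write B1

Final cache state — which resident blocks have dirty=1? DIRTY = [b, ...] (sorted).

DIRTY = [1]

0: W B0 → L0 miss [D]
1: W B4 → L0 miss wb→B0 [D]
2: R B4 → L0 hit [D]
3: W B1 → L1 miss [D]
4: R B2 → L0 miss wb→B4 [-]
5: R B4 → L0 miss [-]
6: W B2 → L0 miss [D]
7: W B2 → L0 hit [D]
8: R B5 → L1 miss wb→B1 [-]
9: W B4 → L0 miss wb→B2 [D]
10: R B5 → L1 hit [-]
11: R B1 → L1 miss [-]
12: R B1 → L1 hit [-]
13: R B0 → L0 miss wb→B4 [-]
14: W B1 → L1 hit [D]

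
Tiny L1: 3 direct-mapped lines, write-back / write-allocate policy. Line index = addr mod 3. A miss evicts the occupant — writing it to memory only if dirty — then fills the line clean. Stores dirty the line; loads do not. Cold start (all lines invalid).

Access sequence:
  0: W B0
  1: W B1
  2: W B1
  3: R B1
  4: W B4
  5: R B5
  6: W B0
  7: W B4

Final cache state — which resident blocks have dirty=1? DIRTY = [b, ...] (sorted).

0: W B0 → L0 miss [D]
1: W B1 → L1 miss [D]
2: W B1 → L1 hit [D]
3: R B1 → L1 hit [D]
4: W B4 → L1 miss wb→B1 [D]
5: R B5 → L2 miss [-]
6: W B0 → L0 hit [D]
7: W B4 → L1 hit [D]

DIRTY = [0, 4]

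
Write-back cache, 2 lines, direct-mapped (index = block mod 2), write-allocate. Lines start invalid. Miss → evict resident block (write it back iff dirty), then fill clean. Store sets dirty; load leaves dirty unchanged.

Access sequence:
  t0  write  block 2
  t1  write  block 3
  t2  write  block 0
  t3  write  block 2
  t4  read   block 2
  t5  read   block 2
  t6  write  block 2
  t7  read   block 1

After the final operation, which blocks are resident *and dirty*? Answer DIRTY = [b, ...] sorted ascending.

  0 | W B2 → L0 miss [D]
  1 | W B3 → L1 miss [D]
  2 | W B0 → L0 miss wb→B2 [D]
  3 | W B2 → L0 miss wb→B0 [D]
  4 | R B2 → L0 hit [D]
  5 | R B2 → L0 hit [D]
  6 | W B2 → L0 hit [D]
  7 | R B1 → L1 miss wb→B3 [-]

DIRTY = [2]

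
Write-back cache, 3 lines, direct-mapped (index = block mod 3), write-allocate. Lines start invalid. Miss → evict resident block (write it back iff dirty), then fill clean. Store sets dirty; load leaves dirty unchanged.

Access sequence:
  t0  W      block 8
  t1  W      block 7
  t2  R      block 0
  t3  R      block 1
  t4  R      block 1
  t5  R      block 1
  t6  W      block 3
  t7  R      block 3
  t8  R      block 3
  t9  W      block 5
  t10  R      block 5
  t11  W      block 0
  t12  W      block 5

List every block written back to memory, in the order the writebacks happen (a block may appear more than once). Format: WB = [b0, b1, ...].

WB = [7, 8, 3]

0: W B8 → L2 miss [D]
1: W B7 → L1 miss [D]
2: R B0 → L0 miss [-]
3: R B1 → L1 miss wb→B7 [-]
4: R B1 → L1 hit [-]
5: R B1 → L1 hit [-]
6: W B3 → L0 miss [D]
7: R B3 → L0 hit [D]
8: R B3 → L0 hit [D]
9: W B5 → L2 miss wb→B8 [D]
10: R B5 → L2 hit [D]
11: W B0 → L0 miss wb→B3 [D]
12: W B5 → L2 hit [D]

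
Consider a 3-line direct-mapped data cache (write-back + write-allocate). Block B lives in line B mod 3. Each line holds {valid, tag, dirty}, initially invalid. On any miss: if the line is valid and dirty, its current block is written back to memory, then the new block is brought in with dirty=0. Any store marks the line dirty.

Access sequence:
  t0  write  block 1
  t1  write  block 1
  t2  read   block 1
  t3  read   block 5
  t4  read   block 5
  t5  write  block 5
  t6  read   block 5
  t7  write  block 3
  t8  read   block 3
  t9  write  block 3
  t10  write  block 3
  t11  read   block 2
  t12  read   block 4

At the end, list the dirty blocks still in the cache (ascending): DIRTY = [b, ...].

DIRTY = [3]

0: W B1 → L1 miss [D]
1: W B1 → L1 hit [D]
2: R B1 → L1 hit [D]
3: R B5 → L2 miss [-]
4: R B5 → L2 hit [-]
5: W B5 → L2 hit [D]
6: R B5 → L2 hit [D]
7: W B3 → L0 miss [D]
8: R B3 → L0 hit [D]
9: W B3 → L0 hit [D]
10: W B3 → L0 hit [D]
11: R B2 → L2 miss wb→B5 [-]
12: R B4 → L1 miss wb→B1 [-]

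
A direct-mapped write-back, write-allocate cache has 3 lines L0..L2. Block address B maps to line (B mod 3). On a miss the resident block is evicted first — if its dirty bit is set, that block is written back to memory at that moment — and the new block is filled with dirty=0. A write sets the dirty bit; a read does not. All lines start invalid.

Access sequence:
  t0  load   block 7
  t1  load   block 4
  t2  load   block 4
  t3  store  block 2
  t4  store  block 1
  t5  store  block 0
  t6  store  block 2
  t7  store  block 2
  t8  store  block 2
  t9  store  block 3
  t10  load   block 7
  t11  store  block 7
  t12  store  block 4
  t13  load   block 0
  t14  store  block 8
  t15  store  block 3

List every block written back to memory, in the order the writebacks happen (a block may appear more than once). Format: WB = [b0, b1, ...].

WB = [0, 1, 7, 3, 2]

0: R B7 → L1 miss [-]
1: R B4 → L1 miss [-]
2: R B4 → L1 hit [-]
3: W B2 → L2 miss [D]
4: W B1 → L1 miss [D]
5: W B0 → L0 miss [D]
6: W B2 → L2 hit [D]
7: W B2 → L2 hit [D]
8: W B2 → L2 hit [D]
9: W B3 → L0 miss wb→B0 [D]
10: R B7 → L1 miss wb→B1 [-]
11: W B7 → L1 hit [D]
12: W B4 → L1 miss wb→B7 [D]
13: R B0 → L0 miss wb→B3 [-]
14: W B8 → L2 miss wb→B2 [D]
15: W B3 → L0 miss [D]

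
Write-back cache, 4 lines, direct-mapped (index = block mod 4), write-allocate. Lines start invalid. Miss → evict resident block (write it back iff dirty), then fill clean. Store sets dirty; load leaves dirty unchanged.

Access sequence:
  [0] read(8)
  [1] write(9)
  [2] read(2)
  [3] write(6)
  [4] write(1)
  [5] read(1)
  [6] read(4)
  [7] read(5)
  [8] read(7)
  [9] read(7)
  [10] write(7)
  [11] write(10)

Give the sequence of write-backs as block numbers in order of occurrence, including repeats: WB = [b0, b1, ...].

WB = [9, 1, 6]

0: R B8 → L0 miss [-]
1: W B9 → L1 miss [D]
2: R B2 → L2 miss [-]
3: W B6 → L2 miss [D]
4: W B1 → L1 miss wb→B9 [D]
5: R B1 → L1 hit [D]
6: R B4 → L0 miss [-]
7: R B5 → L1 miss wb→B1 [-]
8: R B7 → L3 miss [-]
9: R B7 → L3 hit [-]
10: W B7 → L3 hit [D]
11: W B10 → L2 miss wb→B6 [D]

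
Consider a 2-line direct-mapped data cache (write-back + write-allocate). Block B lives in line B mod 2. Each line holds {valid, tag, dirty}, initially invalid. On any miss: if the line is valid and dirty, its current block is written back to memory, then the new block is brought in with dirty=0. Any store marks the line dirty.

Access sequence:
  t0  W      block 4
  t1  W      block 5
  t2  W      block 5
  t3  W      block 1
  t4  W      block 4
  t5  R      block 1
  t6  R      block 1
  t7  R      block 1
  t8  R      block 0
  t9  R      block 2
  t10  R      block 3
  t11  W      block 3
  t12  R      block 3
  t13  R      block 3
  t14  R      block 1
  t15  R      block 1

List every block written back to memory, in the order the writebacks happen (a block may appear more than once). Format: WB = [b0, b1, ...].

WB = [5, 4, 1, 3]

0: W B4 → L0 miss [D]
1: W B5 → L1 miss [D]
2: W B5 → L1 hit [D]
3: W B1 → L1 miss wb→B5 [D]
4: W B4 → L0 hit [D]
5: R B1 → L1 hit [D]
6: R B1 → L1 hit [D]
7: R B1 → L1 hit [D]
8: R B0 → L0 miss wb→B4 [-]
9: R B2 → L0 miss [-]
10: R B3 → L1 miss wb→B1 [-]
11: W B3 → L1 hit [D]
12: R B3 → L1 hit [D]
13: R B3 → L1 hit [D]
14: R B1 → L1 miss wb→B3 [-]
15: R B1 → L1 hit [-]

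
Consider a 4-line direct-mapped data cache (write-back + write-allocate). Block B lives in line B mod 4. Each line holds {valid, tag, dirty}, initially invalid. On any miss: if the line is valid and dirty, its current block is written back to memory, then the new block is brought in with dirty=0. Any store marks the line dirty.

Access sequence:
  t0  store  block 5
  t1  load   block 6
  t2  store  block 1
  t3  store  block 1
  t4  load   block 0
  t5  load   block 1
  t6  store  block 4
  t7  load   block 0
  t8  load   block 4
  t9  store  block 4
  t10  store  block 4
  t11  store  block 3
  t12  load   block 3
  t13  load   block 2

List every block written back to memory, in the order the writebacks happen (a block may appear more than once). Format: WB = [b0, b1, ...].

WB = [5, 4]

  0 | W B5 → L1 miss [D]
  1 | R B6 → L2 miss [-]
  2 | W B1 → L1 miss wb→B5 [D]
  3 | W B1 → L1 hit [D]
  4 | R B0 → L0 miss [-]
  5 | R B1 → L1 hit [D]
  6 | W B4 → L0 miss [D]
  7 | R B0 → L0 miss wb→B4 [-]
  8 | R B4 → L0 miss [-]
  9 | W B4 → L0 hit [D]
  10 | W B4 → L0 hit [D]
  11 | W B3 → L3 miss [D]
  12 | R B3 → L3 hit [D]
  13 | R B2 → L2 miss [-]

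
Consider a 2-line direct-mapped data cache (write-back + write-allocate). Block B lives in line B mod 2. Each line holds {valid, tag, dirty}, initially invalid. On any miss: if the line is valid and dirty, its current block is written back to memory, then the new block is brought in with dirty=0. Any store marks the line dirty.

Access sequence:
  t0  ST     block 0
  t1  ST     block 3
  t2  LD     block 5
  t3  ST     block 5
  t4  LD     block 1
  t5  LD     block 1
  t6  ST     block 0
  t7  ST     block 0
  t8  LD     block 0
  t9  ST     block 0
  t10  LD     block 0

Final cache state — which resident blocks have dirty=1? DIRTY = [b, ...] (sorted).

DIRTY = [0]

0: W B0 -> L0 miss  d=D]
1: W B3 -> L1 miss  d=D]
2: R B5 -> L1 miss wb->B3  d=-]
3: W B5 -> L1 hit  d=D]
4: R B1 -> L1 miss wb->B5  d=-]
5: R B1 -> L1 hit  d=-]
6: W B0 -> L0 hit  d=D]
7: W B0 -> L0 hit  d=D]
8: R B0 -> L0 hit  d=D]
9: W B0 -> L0 hit  d=D]
10: R B0 -> L0 hit  d=D]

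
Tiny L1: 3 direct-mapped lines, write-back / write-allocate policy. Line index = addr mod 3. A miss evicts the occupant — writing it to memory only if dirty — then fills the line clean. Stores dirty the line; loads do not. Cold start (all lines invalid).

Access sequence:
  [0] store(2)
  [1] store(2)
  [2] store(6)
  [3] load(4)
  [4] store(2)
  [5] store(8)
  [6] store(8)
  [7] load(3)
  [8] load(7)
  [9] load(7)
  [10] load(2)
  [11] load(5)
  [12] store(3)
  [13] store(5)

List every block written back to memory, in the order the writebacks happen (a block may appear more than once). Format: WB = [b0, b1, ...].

WB = [2, 6, 8]

0: W B2 → L2 miss [D]
1: W B2 → L2 hit [D]
2: W B6 → L0 miss [D]
3: R B4 → L1 miss [-]
4: W B2 → L2 hit [D]
5: W B8 → L2 miss wb→B2 [D]
6: W B8 → L2 hit [D]
7: R B3 → L0 miss wb→B6 [-]
8: R B7 → L1 miss [-]
9: R B7 → L1 hit [-]
10: R B2 → L2 miss wb→B8 [-]
11: R B5 → L2 miss [-]
12: W B3 → L0 hit [D]
13: W B5 → L2 hit [D]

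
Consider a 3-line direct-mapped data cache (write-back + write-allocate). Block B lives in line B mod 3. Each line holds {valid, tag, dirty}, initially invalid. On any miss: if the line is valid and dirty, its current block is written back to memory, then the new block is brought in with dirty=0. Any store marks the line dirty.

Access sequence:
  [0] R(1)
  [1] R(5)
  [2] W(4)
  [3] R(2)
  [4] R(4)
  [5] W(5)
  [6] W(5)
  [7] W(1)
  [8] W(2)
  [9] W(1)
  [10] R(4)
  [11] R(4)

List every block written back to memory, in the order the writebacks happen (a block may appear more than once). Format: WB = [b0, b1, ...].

WB = [4, 5, 1]

0: R B1 → L1 miss [-]
1: R B5 → L2 miss [-]
2: W B4 → L1 miss [D]
3: R B2 → L2 miss [-]
4: R B4 → L1 hit [D]
5: W B5 → L2 miss [D]
6: W B5 → L2 hit [D]
7: W B1 → L1 miss wb→B4 [D]
8: W B2 → L2 miss wb→B5 [D]
9: W B1 → L1 hit [D]
10: R B4 → L1 miss wb→B1 [-]
11: R B4 → L1 hit [-]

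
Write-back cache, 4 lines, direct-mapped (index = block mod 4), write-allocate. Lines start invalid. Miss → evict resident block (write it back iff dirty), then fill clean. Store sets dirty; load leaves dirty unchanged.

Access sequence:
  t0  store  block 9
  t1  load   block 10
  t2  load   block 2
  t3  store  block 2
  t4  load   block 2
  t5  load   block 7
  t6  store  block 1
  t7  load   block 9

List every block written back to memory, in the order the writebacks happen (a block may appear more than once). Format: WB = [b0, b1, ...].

WB = [9, 1]

  0 | W B9 → L1 miss [D]
  1 | R B10 → L2 miss [-]
  2 | R B2 → L2 miss [-]
  3 | W B2 → L2 hit [D]
  4 | R B2 → L2 hit [D]
  5 | R B7 → L3 miss [-]
  6 | W B1 → L1 miss wb→B9 [D]
  7 | R B9 → L1 miss wb→B1 [-]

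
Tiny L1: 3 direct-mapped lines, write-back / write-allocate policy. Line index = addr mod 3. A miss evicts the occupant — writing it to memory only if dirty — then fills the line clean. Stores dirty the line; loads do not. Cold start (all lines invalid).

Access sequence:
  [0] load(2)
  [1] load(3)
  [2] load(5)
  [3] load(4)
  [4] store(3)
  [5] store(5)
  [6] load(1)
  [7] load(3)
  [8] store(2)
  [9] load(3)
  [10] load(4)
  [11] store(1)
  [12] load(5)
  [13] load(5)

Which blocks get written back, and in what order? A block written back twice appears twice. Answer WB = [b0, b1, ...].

  0 | R B2 → L2 miss [-]
  1 | R B3 → L0 miss [-]
  2 | R B5 → L2 miss [-]
  3 | R B4 → L1 miss [-]
  4 | W B3 → L0 hit [D]
  5 | W B5 → L2 hit [D]
  6 | R B1 → L1 miss [-]
  7 | R B3 → L0 hit [D]
  8 | W B2 → L2 miss wb→B5 [D]
  9 | R B3 → L0 hit [D]
  10 | R B4 → L1 miss [-]
  11 | W B1 → L1 miss [D]
  12 | R B5 → L2 miss wb→B2 [-]
  13 | R B5 → L2 hit [-]

WB = [5, 2]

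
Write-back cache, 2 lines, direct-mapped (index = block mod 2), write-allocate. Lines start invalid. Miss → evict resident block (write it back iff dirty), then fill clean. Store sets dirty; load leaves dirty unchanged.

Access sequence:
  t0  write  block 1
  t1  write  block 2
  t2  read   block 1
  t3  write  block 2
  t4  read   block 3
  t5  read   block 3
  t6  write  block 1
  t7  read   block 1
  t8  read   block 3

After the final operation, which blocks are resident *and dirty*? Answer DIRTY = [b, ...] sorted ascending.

DIRTY = [2]

  0 | W B1 → L1 miss [D]
  1 | W B2 → L0 miss [D]
  2 | R B1 → L1 hit [D]
  3 | W B2 → L0 hit [D]
  4 | R B3 → L1 miss wb→B1 [-]
  5 | R B3 → L1 hit [-]
  6 | W B1 → L1 miss [D]
  7 | R B1 → L1 hit [D]
  8 | R B3 → L1 miss wb→B1 [-]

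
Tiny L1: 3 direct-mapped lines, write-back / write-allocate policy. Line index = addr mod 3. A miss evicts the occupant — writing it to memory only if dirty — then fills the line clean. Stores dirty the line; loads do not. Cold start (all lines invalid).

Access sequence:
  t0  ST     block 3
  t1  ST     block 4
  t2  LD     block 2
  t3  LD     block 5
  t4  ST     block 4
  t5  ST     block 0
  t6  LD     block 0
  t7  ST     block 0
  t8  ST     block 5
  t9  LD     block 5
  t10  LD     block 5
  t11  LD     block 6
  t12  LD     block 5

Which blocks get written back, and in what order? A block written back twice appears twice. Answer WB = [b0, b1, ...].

WB = [3, 0]

0: W B3 -> L0 miss  d=D]
1: W B4 -> L1 miss  d=D]
2: R B2 -> L2 miss  d=-]
3: R B5 -> L2 miss  d=-]
4: W B4 -> L1 hit  d=D]
5: W B0 -> L0 miss wb->B3  d=D]
6: R B0 -> L0 hit  d=D]
7: W B0 -> L0 hit  d=D]
8: W B5 -> L2 hit  d=D]
9: R B5 -> L2 hit  d=D]
10: R B5 -> L2 hit  d=D]
11: R B6 -> L0 miss wb->B0  d=-]
12: R B5 -> L2 hit  d=D]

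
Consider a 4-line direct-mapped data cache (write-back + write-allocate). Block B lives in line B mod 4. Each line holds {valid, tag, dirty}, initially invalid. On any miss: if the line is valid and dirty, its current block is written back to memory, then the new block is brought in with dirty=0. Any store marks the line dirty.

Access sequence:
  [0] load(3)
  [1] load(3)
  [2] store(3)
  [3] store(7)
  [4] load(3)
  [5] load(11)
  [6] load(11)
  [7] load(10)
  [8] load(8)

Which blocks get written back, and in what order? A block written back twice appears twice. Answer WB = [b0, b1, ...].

WB = [3, 7]

0: R B3 -> L3 miss  d=-]
1: R B3 -> L3 hit  d=-]
2: W B3 -> L3 hit  d=D]
3: W B7 -> L3 miss wb->B3  d=D]
4: R B3 -> L3 miss wb->B7  d=-]
5: R B11 -> L3 miss  d=-]
6: R B11 -> L3 hit  d=-]
7: R B10 -> L2 miss  d=-]
8: R B8 -> L0 miss  d=-]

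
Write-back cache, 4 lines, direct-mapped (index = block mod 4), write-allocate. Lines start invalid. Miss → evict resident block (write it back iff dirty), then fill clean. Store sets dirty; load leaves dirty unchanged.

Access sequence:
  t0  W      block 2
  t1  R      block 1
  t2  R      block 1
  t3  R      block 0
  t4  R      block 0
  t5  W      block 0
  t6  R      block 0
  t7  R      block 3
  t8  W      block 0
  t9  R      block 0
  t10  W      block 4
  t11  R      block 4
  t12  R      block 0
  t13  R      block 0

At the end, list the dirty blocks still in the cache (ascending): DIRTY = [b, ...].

DIRTY = [2]

0: W B2 → L2 miss [D]
1: R B1 → L1 miss [-]
2: R B1 → L1 hit [-]
3: R B0 → L0 miss [-]
4: R B0 → L0 hit [-]
5: W B0 → L0 hit [D]
6: R B0 → L0 hit [D]
7: R B3 → L3 miss [-]
8: W B0 → L0 hit [D]
9: R B0 → L0 hit [D]
10: W B4 → L0 miss wb→B0 [D]
11: R B4 → L0 hit [D]
12: R B0 → L0 miss wb→B4 [-]
13: R B0 → L0 hit [-]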